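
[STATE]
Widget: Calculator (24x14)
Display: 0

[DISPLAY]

                       0
┌───┬───┬───┬───┐       
│ 7 │ 8 │ 9 │ ÷ │       
├───┼───┼───┼───┤       
│ 4 │ 5 │ 6 │ × │       
├───┼───┼───┼───┤       
│ 1 │ 2 │ 3 │ - │       
├───┼───┼───┼───┤       
│ 0 │ . │ = │ + │       
├───┼───┼───┼───┤       
│ C │ MC│ MR│ M+│       
└───┴───┴───┴───┘       
                        
                        


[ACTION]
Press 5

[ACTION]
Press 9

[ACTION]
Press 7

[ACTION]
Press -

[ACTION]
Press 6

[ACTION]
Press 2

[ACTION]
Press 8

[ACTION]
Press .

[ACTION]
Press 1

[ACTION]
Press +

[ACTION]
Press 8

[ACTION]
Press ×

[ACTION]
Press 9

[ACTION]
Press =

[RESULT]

                  -207.9
┌───┬───┬───┬───┐       
│ 7 │ 8 │ 9 │ ÷ │       
├───┼───┼───┼───┤       
│ 4 │ 5 │ 6 │ × │       
├───┼───┼───┼───┤       
│ 1 │ 2 │ 3 │ - │       
├───┼───┼───┼───┤       
│ 0 │ . │ = │ + │       
├───┼───┼───┼───┤       
│ C │ MC│ MR│ M+│       
└───┴───┴───┴───┘       
                        
                        


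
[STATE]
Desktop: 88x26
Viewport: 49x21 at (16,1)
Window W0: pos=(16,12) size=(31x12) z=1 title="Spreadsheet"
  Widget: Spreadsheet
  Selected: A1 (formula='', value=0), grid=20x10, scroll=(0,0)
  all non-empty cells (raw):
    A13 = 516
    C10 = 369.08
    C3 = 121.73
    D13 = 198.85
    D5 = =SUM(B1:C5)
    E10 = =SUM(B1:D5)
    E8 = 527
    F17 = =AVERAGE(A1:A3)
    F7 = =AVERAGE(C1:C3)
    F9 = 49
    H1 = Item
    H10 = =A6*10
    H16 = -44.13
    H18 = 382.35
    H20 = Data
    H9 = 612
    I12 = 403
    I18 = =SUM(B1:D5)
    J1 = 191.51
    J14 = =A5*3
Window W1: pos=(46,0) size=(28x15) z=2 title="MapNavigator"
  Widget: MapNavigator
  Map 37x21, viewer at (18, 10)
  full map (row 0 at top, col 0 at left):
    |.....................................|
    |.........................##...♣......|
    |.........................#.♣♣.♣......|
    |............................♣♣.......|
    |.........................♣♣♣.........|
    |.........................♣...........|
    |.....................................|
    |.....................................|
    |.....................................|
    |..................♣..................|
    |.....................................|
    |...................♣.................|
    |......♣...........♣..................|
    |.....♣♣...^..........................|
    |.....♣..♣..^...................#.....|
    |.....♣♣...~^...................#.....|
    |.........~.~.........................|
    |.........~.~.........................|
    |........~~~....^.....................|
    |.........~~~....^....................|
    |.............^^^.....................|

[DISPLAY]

                              ┃ MapNavigator     
                              ┠──────────────────
                              ┃..................
                              ┃..................
                              ┃..................
                              ┃..................
                              ┃.............♣....
                              ┃.............@....
                              ┃..............♣...
                              ┃.♣...........♣....
                              ┃♣♣...^............
┏━━━━━━━━━━━━━━━━━━━━━━━━━━━━━┃♣..♣..^...........
┃ Spreadsheet                 ┃♣♣...~^...........
┠─────────────────────────────┗━━━━━━━━━━━━━━━━━━
┃A1:                          ┃                  
┃       A       B       C     ┃                  
┃-----------------------------┃                  
┃  1      [0]       0       0 ┃                  
┃  2        0       0       0 ┃                  
┃  3        0       0  121.73 ┃                  
┃  4        0       0       0 ┃                  


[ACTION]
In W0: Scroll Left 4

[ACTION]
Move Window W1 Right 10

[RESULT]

                                        ┃ MapNavi
                                        ┠────────
                                        ┃........
                                        ┃........
                                        ┃........
                                        ┃........
                                        ┃........
                                        ┃........
                                        ┃........
                                        ┃.♣......
                                        ┃♣♣...^..
┏━━━━━━━━━━━━━━━━━━━━━━━━━━━━━┓         ┃♣..♣..^.
┃ Spreadsheet                 ┃         ┃♣♣...~^.
┠─────────────────────────────┨         ┗━━━━━━━━
┃A1:                          ┃                  
┃       A       B       C     ┃                  
┃-----------------------------┃                  
┃  1      [0]       0       0 ┃                  
┃  2        0       0       0 ┃                  
┃  3        0       0  121.73 ┃                  
┃  4        0       0       0 ┃                  


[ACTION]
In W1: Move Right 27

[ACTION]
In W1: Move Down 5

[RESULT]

                                        ┃ MapNavi
                                        ┠────────
                                        ┃........
                                        ┃........
                                        ┃........
                                        ┃........
                                        ┃........
                                        ┃........
                                        ┃........
                                        ┃........
                                        ┃........
┏━━━━━━━━━━━━━━━━━━━━━━━━━━━━━┓         ┃........
┃ Spreadsheet                 ┃         ┃........
┠─────────────────────────────┨         ┗━━━━━━━━
┃A1:                          ┃                  
┃       A       B       C     ┃                  
┃-----------------------------┃                  
┃  1      [0]       0       0 ┃                  
┃  2        0       0       0 ┃                  
┃  3        0       0  121.73 ┃                  
┃  4        0       0       0 ┃                  


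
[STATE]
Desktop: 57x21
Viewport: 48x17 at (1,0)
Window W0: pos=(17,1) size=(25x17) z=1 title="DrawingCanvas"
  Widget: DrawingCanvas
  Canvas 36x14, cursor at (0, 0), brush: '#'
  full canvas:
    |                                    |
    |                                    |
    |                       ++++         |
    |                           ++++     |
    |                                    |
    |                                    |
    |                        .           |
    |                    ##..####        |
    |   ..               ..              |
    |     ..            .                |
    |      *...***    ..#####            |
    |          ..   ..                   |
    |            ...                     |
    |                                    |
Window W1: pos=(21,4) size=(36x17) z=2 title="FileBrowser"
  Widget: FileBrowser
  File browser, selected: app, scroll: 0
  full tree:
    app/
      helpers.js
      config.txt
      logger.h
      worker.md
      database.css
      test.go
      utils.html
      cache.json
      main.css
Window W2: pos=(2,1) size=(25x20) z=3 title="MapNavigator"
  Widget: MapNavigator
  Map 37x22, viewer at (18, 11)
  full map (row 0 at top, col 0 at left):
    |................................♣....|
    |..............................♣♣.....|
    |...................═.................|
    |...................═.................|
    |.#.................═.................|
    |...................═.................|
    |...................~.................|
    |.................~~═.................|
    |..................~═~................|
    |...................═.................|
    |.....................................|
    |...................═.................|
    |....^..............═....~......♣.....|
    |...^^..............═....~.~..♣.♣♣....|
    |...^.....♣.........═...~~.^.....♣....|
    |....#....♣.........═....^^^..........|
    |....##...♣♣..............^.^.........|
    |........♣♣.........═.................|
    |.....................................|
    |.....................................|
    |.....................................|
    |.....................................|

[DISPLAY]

                                                
 ┏━━━━━━━━━━━━━━━━━━━━━━━┓━━━━━━━━━━━━━━┓       
 ┃ MapNavigator          ┃anvas         ┃       
 ┠───────────────────────┨──────────────┨       
 ┃............═..........┃━━━━━━━━━━━━━━━━━━━━━━
 ┃............═..........┃Browser               
 ┃............═..........┃──────────────────────
 ┃............~..........┃ app/                 
 ┃..........~~═..........┃elpers.js             
 ┃...........~═~.........┃onfig.txt             
 ┃............═..........┃ogger.h               
 ┃.......................┃orker.md              
 ┃...........@═..........┃atabase.css           
 ┃............═....~.....┃est.go                
 ┃............═....~.~..♣┃tils.html             
 ┃..♣.........═...~~.^...┃ache.json             
 ┃..♣.........═....^^^...┃ain.css               


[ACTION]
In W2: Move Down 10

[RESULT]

                                                
 ┏━━━━━━━━━━━━━━━━━━━━━━━┓━━━━━━━━━━━━━━┓       
 ┃ MapNavigator          ┃anvas         ┃       
 ┠───────────────────────┨──────────────┨       
 ┃............═....~.~..♣┃━━━━━━━━━━━━━━━━━━━━━━
 ┃..♣.........═...~~.^...┃Browser               
 ┃..♣.........═....^^^...┃──────────────────────
 ┃..♣♣..............^.^..┃ app/                 
 ┃.♣♣.........═..........┃elpers.js             
 ┃.......................┃onfig.txt             
 ┃.......................┃ogger.h               
 ┃.......................┃orker.md              
 ┃...........@...........┃atabase.css           
 ┃                       ┃est.go                
 ┃                       ┃tils.html             
 ┃                       ┃ache.json             
 ┃                       ┃ain.css               


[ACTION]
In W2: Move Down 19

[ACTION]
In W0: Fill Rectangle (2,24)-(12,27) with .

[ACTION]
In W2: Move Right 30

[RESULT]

                                                
 ┏━━━━━━━━━━━━━━━━━━━━━━━┓━━━━━━━━━━━━━━┓       
 ┃ MapNavigator          ┃anvas         ┃       
 ┠───────────────────────┨──────────────┨       
 ┃.~..♣.♣♣....           ┃━━━━━━━━━━━━━━━━━━━━━━
 ┃.^.....♣....           ┃Browser               
 ┃^^..........           ┃──────────────────────
 ┃^.^.........           ┃ app/                 
 ┃............           ┃elpers.js             
 ┃............           ┃onfig.txt             
 ┃............           ┃ogger.h               
 ┃............           ┃orker.md              
 ┃...........@           ┃atabase.css           
 ┃                       ┃est.go                
 ┃                       ┃tils.html             
 ┃                       ┃ache.json             
 ┃                       ┃ain.css               


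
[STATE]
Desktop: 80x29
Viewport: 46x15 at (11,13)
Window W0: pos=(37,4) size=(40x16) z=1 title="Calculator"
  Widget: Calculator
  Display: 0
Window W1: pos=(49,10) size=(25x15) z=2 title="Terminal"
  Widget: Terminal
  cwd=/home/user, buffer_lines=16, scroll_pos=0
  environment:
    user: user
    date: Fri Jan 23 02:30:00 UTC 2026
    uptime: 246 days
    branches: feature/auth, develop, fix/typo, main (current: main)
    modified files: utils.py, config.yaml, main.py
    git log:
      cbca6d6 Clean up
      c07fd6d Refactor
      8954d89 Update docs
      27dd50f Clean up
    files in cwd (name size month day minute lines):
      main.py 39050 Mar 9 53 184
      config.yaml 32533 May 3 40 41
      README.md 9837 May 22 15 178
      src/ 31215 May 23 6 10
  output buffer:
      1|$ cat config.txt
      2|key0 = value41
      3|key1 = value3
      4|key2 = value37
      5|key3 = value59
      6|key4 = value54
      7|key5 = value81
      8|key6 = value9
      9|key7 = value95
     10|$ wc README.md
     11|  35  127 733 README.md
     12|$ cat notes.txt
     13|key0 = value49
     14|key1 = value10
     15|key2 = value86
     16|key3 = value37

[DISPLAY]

                          ┃│ 1 │ 2 │ 3┃$ cat c
                          ┃├───┼───┼──┃key0 = 
                          ┃│ 0 │ . │ =┃key1 = 
                          ┃├───┼───┼──┃key2 = 
                          ┃│ C │ MC│ M┃key3 = 
                          ┃└───┴───┴──┃key4 = 
                          ┗━━━━━━━━━━━┃key5 = 
                                      ┃key6 = 
                                      ┃key7 = 
                                      ┃$ wc RE
                                      ┃  35  1
                                      ┗━━━━━━━
                                              
                                              
                                              


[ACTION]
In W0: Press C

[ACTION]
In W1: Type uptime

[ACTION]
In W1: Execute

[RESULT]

                          ┃│ 1 │ 2 │ 3┃key7 = 
                          ┃├───┼───┼──┃$ wc RE
                          ┃│ 0 │ . │ =┃  35  1
                          ┃├───┼───┼──┃$ cat n
                          ┃│ C │ MC│ M┃key0 = 
                          ┃└───┴───┴──┃key1 = 
                          ┗━━━━━━━━━━━┃key2 = 
                                      ┃key3 = 
                                      ┃$ uptim
                                      ┃ 10:00 
                                      ┃$ █    
                                      ┗━━━━━━━
                                              
                                              
                                              


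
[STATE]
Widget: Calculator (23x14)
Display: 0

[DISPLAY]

                      0
┌───┬───┬───┬───┐      
│ 7 │ 8 │ 9 │ ÷ │      
├───┼───┼───┼───┤      
│ 4 │ 5 │ 6 │ × │      
├───┼───┼───┼───┤      
│ 1 │ 2 │ 3 │ - │      
├───┼───┼───┼───┤      
│ 0 │ . │ = │ + │      
├───┼───┼───┼───┤      
│ C │ MC│ MR│ M+│      
└───┴───┴───┴───┘      
                       
                       


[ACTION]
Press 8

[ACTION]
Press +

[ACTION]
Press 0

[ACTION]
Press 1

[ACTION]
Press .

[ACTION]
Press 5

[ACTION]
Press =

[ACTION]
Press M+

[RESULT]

                    9.5
┌───┬───┬───┬───┐      
│ 7 │ 8 │ 9 │ ÷ │      
├───┼───┼───┼───┤      
│ 4 │ 5 │ 6 │ × │      
├───┼───┼───┼───┤      
│ 1 │ 2 │ 3 │ - │      
├───┼───┼───┼───┤      
│ 0 │ . │ = │ + │      
├───┼───┼───┼───┤      
│ C │ MC│ MR│ M+│      
└───┴───┴───┴───┘      
                       
                       


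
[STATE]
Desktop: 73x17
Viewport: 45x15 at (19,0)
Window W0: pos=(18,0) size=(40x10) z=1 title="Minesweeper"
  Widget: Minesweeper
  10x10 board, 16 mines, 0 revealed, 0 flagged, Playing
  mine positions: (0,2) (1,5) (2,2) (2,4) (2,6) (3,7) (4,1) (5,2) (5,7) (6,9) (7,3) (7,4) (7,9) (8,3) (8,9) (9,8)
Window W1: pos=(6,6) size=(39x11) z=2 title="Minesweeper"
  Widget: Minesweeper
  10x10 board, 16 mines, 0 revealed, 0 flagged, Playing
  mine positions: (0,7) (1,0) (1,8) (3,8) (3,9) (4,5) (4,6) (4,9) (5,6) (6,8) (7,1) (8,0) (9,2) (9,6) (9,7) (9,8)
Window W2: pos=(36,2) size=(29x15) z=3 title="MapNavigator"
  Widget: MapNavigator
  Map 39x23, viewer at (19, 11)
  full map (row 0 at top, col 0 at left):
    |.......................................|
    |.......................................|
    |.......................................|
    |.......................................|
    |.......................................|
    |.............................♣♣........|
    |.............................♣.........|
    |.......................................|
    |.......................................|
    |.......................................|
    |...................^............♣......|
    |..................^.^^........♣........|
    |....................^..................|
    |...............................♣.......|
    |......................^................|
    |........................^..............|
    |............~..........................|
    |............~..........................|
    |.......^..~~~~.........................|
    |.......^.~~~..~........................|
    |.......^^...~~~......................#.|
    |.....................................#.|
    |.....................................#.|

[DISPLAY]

━━━━━━━━━━━━━━━━━━━━━━━━━━━━━━━━━━━━━━┓      
 Minesweeper                          ┃      
─────────────────┏━━━━━━━━━━━━━━━━━━━━━━━━━━━
■■■■■■■■■■       ┃ MapNavigator              
■■■■■■■■■■       ┠───────────────────────────
■■■■■■■■■■       ┃.......................♣...
━━━━━━━━━━━━━━━━━┃...........................
                 ┃...........................
─────────────────┃...........................
                 ┃.............^............♣
                 ┃............^@^^........♣..
                 ┃..............^............
                 ┃.........................♣.
                 ┃................^..........
                 ┃..................^........


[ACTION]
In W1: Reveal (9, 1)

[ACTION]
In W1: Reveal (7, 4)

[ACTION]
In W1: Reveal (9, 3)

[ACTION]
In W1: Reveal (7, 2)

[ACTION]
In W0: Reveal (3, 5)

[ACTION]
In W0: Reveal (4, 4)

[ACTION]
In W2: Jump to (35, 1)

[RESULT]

━━━━━━━━━━━━━━━━━━━━━━━━━━━━━━━━━━━━━━┓      
 Minesweeper                          ┃      
─────────────────┏━━━━━━━━━━━━━━━━━━━━━━━━━━━
■■■■■■■■■■       ┃ MapNavigator              
■■■■■■■■■■       ┠───────────────────────────
■■■■■■■■■■       ┃                           
━━━━━━━━━━━━━━━━━┃                           
                 ┃                           
─────────────────┃                           
                 ┃.................          
                 ┃.............@...          
                 ┃.................          
                 ┃.................          
                 ┃.................          
                 ┃.......♣♣........          


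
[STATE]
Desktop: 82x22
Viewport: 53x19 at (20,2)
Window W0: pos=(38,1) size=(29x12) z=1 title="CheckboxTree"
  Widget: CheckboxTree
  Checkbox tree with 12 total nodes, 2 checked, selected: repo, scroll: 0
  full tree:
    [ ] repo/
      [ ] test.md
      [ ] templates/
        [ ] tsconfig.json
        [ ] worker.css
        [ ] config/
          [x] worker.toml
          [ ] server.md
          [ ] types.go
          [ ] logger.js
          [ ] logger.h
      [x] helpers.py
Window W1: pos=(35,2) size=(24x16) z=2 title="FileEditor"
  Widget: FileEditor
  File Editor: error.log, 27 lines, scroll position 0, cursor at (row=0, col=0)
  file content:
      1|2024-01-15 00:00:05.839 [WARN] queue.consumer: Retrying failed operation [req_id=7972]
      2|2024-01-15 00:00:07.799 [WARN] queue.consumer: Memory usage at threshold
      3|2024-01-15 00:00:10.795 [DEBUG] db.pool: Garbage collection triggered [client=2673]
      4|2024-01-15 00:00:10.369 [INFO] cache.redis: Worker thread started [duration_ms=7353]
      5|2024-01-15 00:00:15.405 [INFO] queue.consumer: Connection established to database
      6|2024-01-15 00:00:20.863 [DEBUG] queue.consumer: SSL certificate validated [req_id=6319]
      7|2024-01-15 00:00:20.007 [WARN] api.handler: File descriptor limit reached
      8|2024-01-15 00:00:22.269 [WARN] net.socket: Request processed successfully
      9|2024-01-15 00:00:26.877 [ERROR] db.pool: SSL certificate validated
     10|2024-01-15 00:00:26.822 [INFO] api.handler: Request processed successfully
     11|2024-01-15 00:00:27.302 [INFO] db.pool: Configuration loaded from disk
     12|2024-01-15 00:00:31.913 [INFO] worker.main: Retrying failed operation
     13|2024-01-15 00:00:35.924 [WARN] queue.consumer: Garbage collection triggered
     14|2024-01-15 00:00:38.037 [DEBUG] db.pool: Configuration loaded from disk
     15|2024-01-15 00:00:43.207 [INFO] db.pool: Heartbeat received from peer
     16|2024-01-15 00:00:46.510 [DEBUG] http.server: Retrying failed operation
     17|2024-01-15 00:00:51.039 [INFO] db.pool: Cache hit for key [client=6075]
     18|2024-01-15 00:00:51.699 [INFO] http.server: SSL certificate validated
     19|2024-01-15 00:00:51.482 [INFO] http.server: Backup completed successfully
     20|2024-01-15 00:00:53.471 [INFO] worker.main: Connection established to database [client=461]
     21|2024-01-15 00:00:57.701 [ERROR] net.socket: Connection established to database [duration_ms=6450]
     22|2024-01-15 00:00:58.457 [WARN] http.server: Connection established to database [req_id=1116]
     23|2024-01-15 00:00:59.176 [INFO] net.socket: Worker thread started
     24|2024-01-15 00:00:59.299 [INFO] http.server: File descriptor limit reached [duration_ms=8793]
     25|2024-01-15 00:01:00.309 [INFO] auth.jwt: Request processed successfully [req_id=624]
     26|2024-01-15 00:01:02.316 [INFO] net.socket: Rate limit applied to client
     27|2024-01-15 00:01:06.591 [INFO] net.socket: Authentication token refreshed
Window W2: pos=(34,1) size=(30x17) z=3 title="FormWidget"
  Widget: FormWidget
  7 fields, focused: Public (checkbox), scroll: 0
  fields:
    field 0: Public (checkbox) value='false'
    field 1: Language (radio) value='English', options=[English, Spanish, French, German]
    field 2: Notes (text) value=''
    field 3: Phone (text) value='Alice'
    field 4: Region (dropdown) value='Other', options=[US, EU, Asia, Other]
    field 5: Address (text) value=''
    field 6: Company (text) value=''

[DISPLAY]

              ┃ FormWidget                 ┃  ┃      
              ┠────────────────────────────┨──┨      
              ┃> Public:     [ ]           ┃  ┃      
              ┃  Language:   (●) English  (┃  ┃      
              ┃  Notes:      [            ]┃  ┃      
              ┃  Phone:      [Alice       ]┃  ┃      
              ┃  Region:     [Other      ▼]┃  ┃      
              ┃  Address:    [            ]┃  ┃      
              ┃  Company:    [            ]┃  ┃      
              ┃                            ┃  ┃      
              ┃                            ┃━━┛      
              ┃                            ┃         
              ┃                            ┃         
              ┃                            ┃         
              ┃                            ┃         
              ┗━━━━━━━━━━━━━━━━━━━━━━━━━━━━┛         
                                                     
                                                     
                                                     


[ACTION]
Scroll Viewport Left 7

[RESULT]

                     ┃ FormWidget                 ┃  
                     ┠────────────────────────────┨──
                     ┃> Public:     [ ]           ┃  
                     ┃  Language:   (●) English  (┃  
                     ┃  Notes:      [            ]┃  
                     ┃  Phone:      [Alice       ]┃  
                     ┃  Region:     [Other      ▼]┃  
                     ┃  Address:    [            ]┃  
                     ┃  Company:    [            ]┃  
                     ┃                            ┃  
                     ┃                            ┃━━
                     ┃                            ┃  
                     ┃                            ┃  
                     ┃                            ┃  
                     ┃                            ┃  
                     ┗━━━━━━━━━━━━━━━━━━━━━━━━━━━━┛  
                                                     
                                                     
                                                     


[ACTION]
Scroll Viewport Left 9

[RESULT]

                              ┃ FormWidget           
                              ┠──────────────────────
                              ┃> Public:     [ ]     
                              ┃  Language:   (●) Engl
                              ┃  Notes:      [       
                              ┃  Phone:      [Alice  
                              ┃  Region:     [Other  
                              ┃  Address:    [       
                              ┃  Company:    [       
                              ┃                      
                              ┃                      
                              ┃                      
                              ┃                      
                              ┃                      
                              ┃                      
                              ┗━━━━━━━━━━━━━━━━━━━━━━
                                                     
                                                     
                                                     


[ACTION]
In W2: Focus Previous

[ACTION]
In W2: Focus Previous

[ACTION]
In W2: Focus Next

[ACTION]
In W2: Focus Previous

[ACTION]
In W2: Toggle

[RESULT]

                              ┃ FormWidget           
                              ┠──────────────────────
                              ┃  Public:     [ ]     
                              ┃  Language:   (●) Engl
                              ┃  Notes:      [       
                              ┃  Phone:      [Alice  
                              ┃  Region:     [Other  
                              ┃> Address:    [       
                              ┃  Company:    [       
                              ┃                      
                              ┃                      
                              ┃                      
                              ┃                      
                              ┃                      
                              ┃                      
                              ┗━━━━━━━━━━━━━━━━━━━━━━
                                                     
                                                     
                                                     


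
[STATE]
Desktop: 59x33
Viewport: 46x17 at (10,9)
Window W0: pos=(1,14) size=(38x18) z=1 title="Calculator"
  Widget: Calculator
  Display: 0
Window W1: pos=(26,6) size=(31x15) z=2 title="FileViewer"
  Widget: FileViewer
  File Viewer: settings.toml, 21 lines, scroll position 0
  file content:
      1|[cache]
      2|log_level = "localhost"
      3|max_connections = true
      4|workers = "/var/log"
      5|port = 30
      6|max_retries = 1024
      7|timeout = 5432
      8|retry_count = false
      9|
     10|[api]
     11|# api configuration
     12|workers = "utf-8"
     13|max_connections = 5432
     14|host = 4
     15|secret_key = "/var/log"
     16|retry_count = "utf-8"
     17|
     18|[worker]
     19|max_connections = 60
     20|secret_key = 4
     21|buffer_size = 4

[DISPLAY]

                ┃[cache]                     ▲
                ┃log_level = "localhost"     █
                ┃max_connections = true      ░
                ┃workers = "/var/log"        ░
                ┃port = 30                   ░
━━━━━━━━━━━━━━━━┃max_retries = 1024          ░
tor             ┃timeout = 5432              ░
────────────────┃retry_count = false         ░
                ┃                            ░
┬───┬───┐       ┃[api]                       ░
│ 9 │ ÷ │       ┃# api configuration         ▼
┼───┼───┤       ┗━━━━━━━━━━━━━━━━━━━━━━━━━━━━━
│ 6 │ × │                   ┃                 
┼───┼───┤                   ┃                 
│ 3 │ - │                   ┃                 
┼───┼───┤                   ┃                 
│ = │ + │                   ┃                 


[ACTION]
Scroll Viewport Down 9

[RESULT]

────────────────┃retry_count = false         ░
                ┃                            ░
┬───┬───┐       ┃[api]                       ░
│ 9 │ ÷ │       ┃# api configuration         ▼
┼───┼───┤       ┗━━━━━━━━━━━━━━━━━━━━━━━━━━━━━
│ 6 │ × │                   ┃                 
┼───┼───┤                   ┃                 
│ 3 │ - │                   ┃                 
┼───┼───┤                   ┃                 
│ = │ + │                   ┃                 
┼───┼───┤                   ┃                 
│ MR│ M+│                   ┃                 
┴───┴───┘                   ┃                 
                            ┃                 
                            ┃                 
━━━━━━━━━━━━━━━━━━━━━━━━━━━━┛                 
                                              


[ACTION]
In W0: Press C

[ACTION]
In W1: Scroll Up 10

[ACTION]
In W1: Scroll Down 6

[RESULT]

────────────────┃host = 4                    ░
                ┃secret_key = "/var/log"     ░
┬───┬───┐       ┃retry_count = "utf-8"       ░
│ 9 │ ÷ │       ┃                            ▼
┼───┼───┤       ┗━━━━━━━━━━━━━━━━━━━━━━━━━━━━━
│ 6 │ × │                   ┃                 
┼───┼───┤                   ┃                 
│ 3 │ - │                   ┃                 
┼───┼───┤                   ┃                 
│ = │ + │                   ┃                 
┼───┼───┤                   ┃                 
│ MR│ M+│                   ┃                 
┴───┴───┘                   ┃                 
                            ┃                 
                            ┃                 
━━━━━━━━━━━━━━━━━━━━━━━━━━━━┛                 
                                              


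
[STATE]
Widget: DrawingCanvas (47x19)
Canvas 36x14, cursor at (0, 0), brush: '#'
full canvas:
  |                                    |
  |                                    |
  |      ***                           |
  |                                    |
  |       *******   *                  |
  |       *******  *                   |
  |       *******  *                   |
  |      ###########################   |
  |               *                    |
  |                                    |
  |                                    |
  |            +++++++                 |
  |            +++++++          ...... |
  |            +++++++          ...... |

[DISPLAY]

+                                              
                                               
      ***                                      
                                               
       *******   *                             
       *******  *                              
       *******  *                              
      ###########################              
               *                               
                                               
                                               
            +++++++                            
            +++++++          ......            
            +++++++          ......            
                                               
                                               
                                               
                                               
                                               


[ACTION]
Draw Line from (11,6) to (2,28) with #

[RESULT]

+                                              
                                               
      ***                  ##                  
                         ##                    
       *******   *    ###                      
       *******  *   ##                         
       *******  * ##                           
      ###########################              
             ##*                               
          ###                                  
        ##                                     
      ##    +++++++                            
            +++++++          ......            
            +++++++          ......            
                                               
                                               
                                               
                                               
                                               


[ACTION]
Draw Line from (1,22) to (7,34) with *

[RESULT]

+                                              
                      **                       
      ***               ** ##                  
                         #**                   
       *******   *    ###   **                 
       *******  *   ##        **               
       *******  * ##            **             
      ########################### *            
             ##*                               
          ###                                  
        ##                                     
      ##    +++++++                            
            +++++++          ......            
            +++++++          ......            
                                               
                                               
                                               
                                               
                                               


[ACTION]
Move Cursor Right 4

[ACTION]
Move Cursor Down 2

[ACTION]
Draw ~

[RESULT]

                                               
                      **                       
    ~ ***               ** ##                  
                         #**                   
       *******   *    ###   **                 
       *******  *   ##        **               
       *******  * ##            **             
      ########################### *            
             ##*                               
          ###                                  
        ##                                     
      ##    +++++++                            
            +++++++          ......            
            +++++++          ......            
                                               
                                               
                                               
                                               
                                               


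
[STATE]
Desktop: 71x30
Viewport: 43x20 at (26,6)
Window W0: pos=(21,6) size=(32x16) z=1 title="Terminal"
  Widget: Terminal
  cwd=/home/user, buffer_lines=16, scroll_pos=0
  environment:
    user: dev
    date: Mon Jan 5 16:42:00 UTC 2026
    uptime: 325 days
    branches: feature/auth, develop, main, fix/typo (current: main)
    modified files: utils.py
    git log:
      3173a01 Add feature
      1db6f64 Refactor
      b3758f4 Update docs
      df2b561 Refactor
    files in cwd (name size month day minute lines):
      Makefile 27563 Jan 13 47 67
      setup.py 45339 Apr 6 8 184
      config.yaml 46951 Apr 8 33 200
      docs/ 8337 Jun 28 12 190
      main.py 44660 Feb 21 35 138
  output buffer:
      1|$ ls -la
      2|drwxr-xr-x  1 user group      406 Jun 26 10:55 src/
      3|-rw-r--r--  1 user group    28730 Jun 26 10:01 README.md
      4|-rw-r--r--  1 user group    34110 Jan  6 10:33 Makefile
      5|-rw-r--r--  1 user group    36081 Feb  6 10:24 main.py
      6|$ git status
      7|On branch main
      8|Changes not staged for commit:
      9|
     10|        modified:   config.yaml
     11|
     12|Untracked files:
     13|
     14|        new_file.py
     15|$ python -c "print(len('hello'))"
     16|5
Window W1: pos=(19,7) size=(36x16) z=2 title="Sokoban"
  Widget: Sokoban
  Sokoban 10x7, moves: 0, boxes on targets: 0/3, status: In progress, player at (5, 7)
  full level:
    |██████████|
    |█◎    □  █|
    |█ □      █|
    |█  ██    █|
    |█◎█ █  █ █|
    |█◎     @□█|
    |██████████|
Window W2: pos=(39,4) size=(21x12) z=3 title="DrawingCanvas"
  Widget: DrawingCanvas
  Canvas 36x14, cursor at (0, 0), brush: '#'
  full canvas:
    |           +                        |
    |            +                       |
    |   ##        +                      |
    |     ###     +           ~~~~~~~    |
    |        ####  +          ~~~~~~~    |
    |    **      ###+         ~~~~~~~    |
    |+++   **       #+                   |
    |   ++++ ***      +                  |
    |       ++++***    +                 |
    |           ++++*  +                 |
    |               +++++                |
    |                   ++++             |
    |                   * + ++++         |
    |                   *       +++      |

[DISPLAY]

━━━━━━━━━━━━━┠───────────────────┨         
━━━━━━━━━━━━━┃+          +       ┃         
an           ┃            +      ┃         
─────────────┃   ##        +     ┃         
████         ┃     ###     +     ┃         
□  █         ┃        ####  +    ┃         
   █         ┃    **      ###+   ┃         
   █         ┃+++   **       #+  ┃         
 █ █         ┃   ++++ ***      + ┃         
 @□█         ┗━━━━━━━━━━━━━━━━━━━┛         
████                        ┃              
 0  0/3                     ┃              
                            ┃              
                            ┃              
                            ┃              
                            ┃              
━━━━━━━━━━━━━━━━━━━━━━━━━━━━┛              
                                           
                                           
                                           


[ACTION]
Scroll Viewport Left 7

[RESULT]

  ┏━━━━━━━━━━━━━━━━━┠───────────────────┨  
┏━━━━━━━━━━━━━━━━━━━┃+          +       ┃  
┃ Sokoban           ┃            +      ┃  
┠───────────────────┃   ##        +     ┃  
┃██████████         ┃     ###     +     ┃  
┃█◎    □  █         ┃        ####  +    ┃  
┃█ □      █         ┃    **      ###+   ┃  
┃█  ██    █         ┃+++   **       #+  ┃  
┃█◎█ █  █ █         ┃   ++++ ***      + ┃  
┃█◎     @□█         ┗━━━━━━━━━━━━━━━━━━━┛  
┃██████████                        ┃       
┃Moves: 0  0/3                     ┃       
┃                                  ┃       
┃                                  ┃       
┃                                  ┃       
┃                                  ┃       
┗━━━━━━━━━━━━━━━━━━━━━━━━━━━━━━━━━━┛       
                                           
                                           
                                           


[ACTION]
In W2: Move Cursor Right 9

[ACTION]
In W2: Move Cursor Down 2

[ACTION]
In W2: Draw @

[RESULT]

  ┏━━━━━━━━━━━━━━━━━┠───────────────────┨  
┏━━━━━━━━━━━━━━━━━━━┃           +       ┃  
┃ Sokoban           ┃            +      ┃  
┠───────────────────┃   ##    @   +     ┃  
┃██████████         ┃     ###     +     ┃  
┃█◎    □  █         ┃        ####  +    ┃  
┃█ □      █         ┃    **      ###+   ┃  
┃█  ██    █         ┃+++   **       #+  ┃  
┃█◎█ █  █ █         ┃   ++++ ***      + ┃  
┃█◎     @□█         ┗━━━━━━━━━━━━━━━━━━━┛  
┃██████████                        ┃       
┃Moves: 0  0/3                     ┃       
┃                                  ┃       
┃                                  ┃       
┃                                  ┃       
┃                                  ┃       
┗━━━━━━━━━━━━━━━━━━━━━━━━━━━━━━━━━━┛       
                                           
                                           
                                           
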